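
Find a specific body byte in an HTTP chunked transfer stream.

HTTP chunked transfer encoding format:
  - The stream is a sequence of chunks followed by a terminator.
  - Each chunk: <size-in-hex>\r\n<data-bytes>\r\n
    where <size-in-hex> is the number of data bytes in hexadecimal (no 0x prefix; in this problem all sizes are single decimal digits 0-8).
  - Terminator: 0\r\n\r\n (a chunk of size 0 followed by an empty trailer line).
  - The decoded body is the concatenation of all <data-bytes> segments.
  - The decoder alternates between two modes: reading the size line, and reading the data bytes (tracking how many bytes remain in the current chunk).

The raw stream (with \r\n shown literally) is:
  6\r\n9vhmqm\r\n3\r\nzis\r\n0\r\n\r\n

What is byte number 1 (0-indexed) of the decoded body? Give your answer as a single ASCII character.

Chunk 1: stream[0..1]='6' size=0x6=6, data at stream[3..9]='9vhmqm' -> body[0..6], body so far='9vhmqm'
Chunk 2: stream[11..12]='3' size=0x3=3, data at stream[14..17]='zis' -> body[6..9], body so far='9vhmqmzis'
Chunk 3: stream[19..20]='0' size=0 (terminator). Final body='9vhmqmzis' (9 bytes)
Body byte 1 = 'v'

Answer: v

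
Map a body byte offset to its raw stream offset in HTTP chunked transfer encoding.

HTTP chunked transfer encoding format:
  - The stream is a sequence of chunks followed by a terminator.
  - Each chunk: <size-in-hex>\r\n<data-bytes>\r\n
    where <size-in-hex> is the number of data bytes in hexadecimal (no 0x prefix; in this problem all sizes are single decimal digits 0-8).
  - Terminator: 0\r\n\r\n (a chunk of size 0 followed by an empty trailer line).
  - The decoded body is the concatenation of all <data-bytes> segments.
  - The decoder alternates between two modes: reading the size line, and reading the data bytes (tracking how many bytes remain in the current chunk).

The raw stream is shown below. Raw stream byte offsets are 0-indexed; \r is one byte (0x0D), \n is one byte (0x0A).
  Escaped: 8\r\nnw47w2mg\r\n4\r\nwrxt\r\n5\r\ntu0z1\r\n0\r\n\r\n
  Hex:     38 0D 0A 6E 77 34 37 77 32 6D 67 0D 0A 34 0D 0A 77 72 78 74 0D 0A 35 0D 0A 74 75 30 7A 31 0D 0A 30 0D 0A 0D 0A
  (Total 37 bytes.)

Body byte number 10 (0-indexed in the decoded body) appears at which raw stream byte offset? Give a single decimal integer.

Answer: 18

Derivation:
Chunk 1: stream[0..1]='8' size=0x8=8, data at stream[3..11]='nw47w2mg' -> body[0..8], body so far='nw47w2mg'
Chunk 2: stream[13..14]='4' size=0x4=4, data at stream[16..20]='wrxt' -> body[8..12], body so far='nw47w2mgwrxt'
Chunk 3: stream[22..23]='5' size=0x5=5, data at stream[25..30]='tu0z1' -> body[12..17], body so far='nw47w2mgwrxttu0z1'
Chunk 4: stream[32..33]='0' size=0 (terminator). Final body='nw47w2mgwrxttu0z1' (17 bytes)
Body byte 10 at stream offset 18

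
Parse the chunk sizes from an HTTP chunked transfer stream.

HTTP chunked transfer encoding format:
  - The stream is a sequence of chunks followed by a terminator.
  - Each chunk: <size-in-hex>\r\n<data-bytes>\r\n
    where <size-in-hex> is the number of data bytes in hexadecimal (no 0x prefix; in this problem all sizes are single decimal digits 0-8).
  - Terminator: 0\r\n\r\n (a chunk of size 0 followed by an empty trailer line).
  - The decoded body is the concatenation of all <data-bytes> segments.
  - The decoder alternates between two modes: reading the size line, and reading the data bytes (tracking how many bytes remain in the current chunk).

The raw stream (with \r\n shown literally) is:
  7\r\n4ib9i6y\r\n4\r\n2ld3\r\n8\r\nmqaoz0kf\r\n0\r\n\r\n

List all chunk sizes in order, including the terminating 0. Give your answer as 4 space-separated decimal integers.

Chunk 1: stream[0..1]='7' size=0x7=7, data at stream[3..10]='4ib9i6y' -> body[0..7], body so far='4ib9i6y'
Chunk 2: stream[12..13]='4' size=0x4=4, data at stream[15..19]='2ld3' -> body[7..11], body so far='4ib9i6y2ld3'
Chunk 3: stream[21..22]='8' size=0x8=8, data at stream[24..32]='mqaoz0kf' -> body[11..19], body so far='4ib9i6y2ld3mqaoz0kf'
Chunk 4: stream[34..35]='0' size=0 (terminator). Final body='4ib9i6y2ld3mqaoz0kf' (19 bytes)

Answer: 7 4 8 0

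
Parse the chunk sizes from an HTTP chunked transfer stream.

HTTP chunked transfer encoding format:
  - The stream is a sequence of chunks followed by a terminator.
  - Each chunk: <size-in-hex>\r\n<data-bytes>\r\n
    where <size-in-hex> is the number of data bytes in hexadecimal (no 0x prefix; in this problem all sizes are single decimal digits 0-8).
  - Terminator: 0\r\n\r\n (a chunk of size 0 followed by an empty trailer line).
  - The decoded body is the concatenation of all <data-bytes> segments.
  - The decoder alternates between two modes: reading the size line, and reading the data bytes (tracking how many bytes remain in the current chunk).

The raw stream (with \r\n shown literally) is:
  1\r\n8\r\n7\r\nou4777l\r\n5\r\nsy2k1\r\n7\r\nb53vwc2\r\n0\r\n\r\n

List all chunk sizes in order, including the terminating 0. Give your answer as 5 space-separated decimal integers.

Chunk 1: stream[0..1]='1' size=0x1=1, data at stream[3..4]='8' -> body[0..1], body so far='8'
Chunk 2: stream[6..7]='7' size=0x7=7, data at stream[9..16]='ou4777l' -> body[1..8], body so far='8ou4777l'
Chunk 3: stream[18..19]='5' size=0x5=5, data at stream[21..26]='sy2k1' -> body[8..13], body so far='8ou4777lsy2k1'
Chunk 4: stream[28..29]='7' size=0x7=7, data at stream[31..38]='b53vwc2' -> body[13..20], body so far='8ou4777lsy2k1b53vwc2'
Chunk 5: stream[40..41]='0' size=0 (terminator). Final body='8ou4777lsy2k1b53vwc2' (20 bytes)

Answer: 1 7 5 7 0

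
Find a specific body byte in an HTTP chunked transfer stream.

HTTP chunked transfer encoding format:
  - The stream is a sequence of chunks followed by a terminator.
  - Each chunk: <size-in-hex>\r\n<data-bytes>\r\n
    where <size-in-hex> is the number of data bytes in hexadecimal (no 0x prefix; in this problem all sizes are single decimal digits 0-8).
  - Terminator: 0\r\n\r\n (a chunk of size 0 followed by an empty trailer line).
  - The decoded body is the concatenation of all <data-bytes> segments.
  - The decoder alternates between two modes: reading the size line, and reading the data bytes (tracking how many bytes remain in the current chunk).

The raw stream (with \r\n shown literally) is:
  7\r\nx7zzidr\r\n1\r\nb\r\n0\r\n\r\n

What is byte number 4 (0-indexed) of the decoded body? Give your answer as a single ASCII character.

Answer: i

Derivation:
Chunk 1: stream[0..1]='7' size=0x7=7, data at stream[3..10]='x7zzidr' -> body[0..7], body so far='x7zzidr'
Chunk 2: stream[12..13]='1' size=0x1=1, data at stream[15..16]='b' -> body[7..8], body so far='x7zzidrb'
Chunk 3: stream[18..19]='0' size=0 (terminator). Final body='x7zzidrb' (8 bytes)
Body byte 4 = 'i'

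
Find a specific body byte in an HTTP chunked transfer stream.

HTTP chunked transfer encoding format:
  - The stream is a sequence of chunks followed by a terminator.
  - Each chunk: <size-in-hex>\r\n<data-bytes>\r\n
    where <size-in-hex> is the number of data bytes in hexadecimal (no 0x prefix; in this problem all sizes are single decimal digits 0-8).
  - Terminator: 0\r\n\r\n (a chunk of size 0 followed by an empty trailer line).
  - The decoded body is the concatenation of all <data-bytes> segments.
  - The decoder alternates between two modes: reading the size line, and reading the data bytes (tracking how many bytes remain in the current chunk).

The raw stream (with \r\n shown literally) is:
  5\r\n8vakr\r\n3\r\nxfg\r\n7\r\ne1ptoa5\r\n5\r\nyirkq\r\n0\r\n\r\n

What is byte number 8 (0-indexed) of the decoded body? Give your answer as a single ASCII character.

Chunk 1: stream[0..1]='5' size=0x5=5, data at stream[3..8]='8vakr' -> body[0..5], body so far='8vakr'
Chunk 2: stream[10..11]='3' size=0x3=3, data at stream[13..16]='xfg' -> body[5..8], body so far='8vakrxfg'
Chunk 3: stream[18..19]='7' size=0x7=7, data at stream[21..28]='e1ptoa5' -> body[8..15], body so far='8vakrxfge1ptoa5'
Chunk 4: stream[30..31]='5' size=0x5=5, data at stream[33..38]='yirkq' -> body[15..20], body so far='8vakrxfge1ptoa5yirkq'
Chunk 5: stream[40..41]='0' size=0 (terminator). Final body='8vakrxfge1ptoa5yirkq' (20 bytes)
Body byte 8 = 'e'

Answer: e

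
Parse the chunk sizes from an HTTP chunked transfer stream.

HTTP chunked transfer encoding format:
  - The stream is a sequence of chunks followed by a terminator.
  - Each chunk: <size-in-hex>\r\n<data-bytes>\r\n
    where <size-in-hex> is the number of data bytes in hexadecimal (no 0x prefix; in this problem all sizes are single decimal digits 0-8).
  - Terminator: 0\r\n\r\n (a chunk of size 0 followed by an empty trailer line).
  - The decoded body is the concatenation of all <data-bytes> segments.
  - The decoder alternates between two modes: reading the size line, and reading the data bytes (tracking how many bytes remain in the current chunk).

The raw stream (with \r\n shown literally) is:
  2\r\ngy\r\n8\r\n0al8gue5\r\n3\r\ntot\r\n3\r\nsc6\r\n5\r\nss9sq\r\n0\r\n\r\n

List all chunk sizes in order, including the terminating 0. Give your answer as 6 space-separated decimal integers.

Chunk 1: stream[0..1]='2' size=0x2=2, data at stream[3..5]='gy' -> body[0..2], body so far='gy'
Chunk 2: stream[7..8]='8' size=0x8=8, data at stream[10..18]='0al8gue5' -> body[2..10], body so far='gy0al8gue5'
Chunk 3: stream[20..21]='3' size=0x3=3, data at stream[23..26]='tot' -> body[10..13], body so far='gy0al8gue5tot'
Chunk 4: stream[28..29]='3' size=0x3=3, data at stream[31..34]='sc6' -> body[13..16], body so far='gy0al8gue5totsc6'
Chunk 5: stream[36..37]='5' size=0x5=5, data at stream[39..44]='ss9sq' -> body[16..21], body so far='gy0al8gue5totsc6ss9sq'
Chunk 6: stream[46..47]='0' size=0 (terminator). Final body='gy0al8gue5totsc6ss9sq' (21 bytes)

Answer: 2 8 3 3 5 0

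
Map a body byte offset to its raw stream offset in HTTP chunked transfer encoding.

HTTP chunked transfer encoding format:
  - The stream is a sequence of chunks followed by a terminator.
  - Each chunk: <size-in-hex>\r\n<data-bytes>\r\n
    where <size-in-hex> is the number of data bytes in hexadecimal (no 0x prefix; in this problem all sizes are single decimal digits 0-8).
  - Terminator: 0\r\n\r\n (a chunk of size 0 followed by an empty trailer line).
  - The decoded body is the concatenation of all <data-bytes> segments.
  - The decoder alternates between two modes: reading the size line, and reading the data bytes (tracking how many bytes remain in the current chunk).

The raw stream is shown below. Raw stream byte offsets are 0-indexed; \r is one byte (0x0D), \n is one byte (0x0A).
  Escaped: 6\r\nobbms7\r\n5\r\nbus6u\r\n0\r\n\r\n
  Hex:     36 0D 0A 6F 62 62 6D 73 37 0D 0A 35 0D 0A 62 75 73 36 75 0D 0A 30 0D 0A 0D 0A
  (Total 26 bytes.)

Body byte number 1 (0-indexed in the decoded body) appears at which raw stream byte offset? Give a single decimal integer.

Answer: 4

Derivation:
Chunk 1: stream[0..1]='6' size=0x6=6, data at stream[3..9]='obbms7' -> body[0..6], body so far='obbms7'
Chunk 2: stream[11..12]='5' size=0x5=5, data at stream[14..19]='bus6u' -> body[6..11], body so far='obbms7bus6u'
Chunk 3: stream[21..22]='0' size=0 (terminator). Final body='obbms7bus6u' (11 bytes)
Body byte 1 at stream offset 4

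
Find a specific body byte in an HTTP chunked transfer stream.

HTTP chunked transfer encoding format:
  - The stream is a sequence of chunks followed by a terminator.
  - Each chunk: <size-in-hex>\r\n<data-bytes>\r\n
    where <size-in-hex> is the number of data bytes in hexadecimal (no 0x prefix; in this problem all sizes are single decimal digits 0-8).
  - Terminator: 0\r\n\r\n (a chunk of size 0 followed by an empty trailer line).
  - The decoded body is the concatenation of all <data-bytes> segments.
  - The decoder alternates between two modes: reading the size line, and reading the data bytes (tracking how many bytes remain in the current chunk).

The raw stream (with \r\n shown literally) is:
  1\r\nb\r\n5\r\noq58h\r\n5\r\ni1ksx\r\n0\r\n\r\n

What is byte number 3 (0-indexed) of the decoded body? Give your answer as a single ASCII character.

Chunk 1: stream[0..1]='1' size=0x1=1, data at stream[3..4]='b' -> body[0..1], body so far='b'
Chunk 2: stream[6..7]='5' size=0x5=5, data at stream[9..14]='oq58h' -> body[1..6], body so far='boq58h'
Chunk 3: stream[16..17]='5' size=0x5=5, data at stream[19..24]='i1ksx' -> body[6..11], body so far='boq58hi1ksx'
Chunk 4: stream[26..27]='0' size=0 (terminator). Final body='boq58hi1ksx' (11 bytes)
Body byte 3 = '5'

Answer: 5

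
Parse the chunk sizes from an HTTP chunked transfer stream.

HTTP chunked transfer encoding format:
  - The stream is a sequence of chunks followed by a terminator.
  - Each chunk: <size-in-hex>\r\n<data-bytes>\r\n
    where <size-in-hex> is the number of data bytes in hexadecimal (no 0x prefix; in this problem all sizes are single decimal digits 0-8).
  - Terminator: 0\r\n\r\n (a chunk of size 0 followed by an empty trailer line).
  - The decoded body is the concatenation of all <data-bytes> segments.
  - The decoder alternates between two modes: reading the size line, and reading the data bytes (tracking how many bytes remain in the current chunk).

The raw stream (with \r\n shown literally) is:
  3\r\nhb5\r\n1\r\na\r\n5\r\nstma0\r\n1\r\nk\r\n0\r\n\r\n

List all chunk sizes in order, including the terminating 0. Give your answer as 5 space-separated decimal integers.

Chunk 1: stream[0..1]='3' size=0x3=3, data at stream[3..6]='hb5' -> body[0..3], body so far='hb5'
Chunk 2: stream[8..9]='1' size=0x1=1, data at stream[11..12]='a' -> body[3..4], body so far='hb5a'
Chunk 3: stream[14..15]='5' size=0x5=5, data at stream[17..22]='stma0' -> body[4..9], body so far='hb5astma0'
Chunk 4: stream[24..25]='1' size=0x1=1, data at stream[27..28]='k' -> body[9..10], body so far='hb5astma0k'
Chunk 5: stream[30..31]='0' size=0 (terminator). Final body='hb5astma0k' (10 bytes)

Answer: 3 1 5 1 0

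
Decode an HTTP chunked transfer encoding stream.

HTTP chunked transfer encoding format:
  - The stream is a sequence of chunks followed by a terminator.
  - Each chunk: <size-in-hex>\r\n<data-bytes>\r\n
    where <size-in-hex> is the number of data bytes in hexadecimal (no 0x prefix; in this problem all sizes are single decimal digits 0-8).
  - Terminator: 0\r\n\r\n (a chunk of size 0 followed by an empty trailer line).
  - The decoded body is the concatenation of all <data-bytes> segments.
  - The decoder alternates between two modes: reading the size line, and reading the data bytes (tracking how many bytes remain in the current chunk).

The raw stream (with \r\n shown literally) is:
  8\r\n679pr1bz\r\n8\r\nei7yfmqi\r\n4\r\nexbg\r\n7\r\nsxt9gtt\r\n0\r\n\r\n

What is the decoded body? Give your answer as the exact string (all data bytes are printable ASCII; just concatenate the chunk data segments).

Answer: 679pr1bzei7yfmqiexbgsxt9gtt

Derivation:
Chunk 1: stream[0..1]='8' size=0x8=8, data at stream[3..11]='679pr1bz' -> body[0..8], body so far='679pr1bz'
Chunk 2: stream[13..14]='8' size=0x8=8, data at stream[16..24]='ei7yfmqi' -> body[8..16], body so far='679pr1bzei7yfmqi'
Chunk 3: stream[26..27]='4' size=0x4=4, data at stream[29..33]='exbg' -> body[16..20], body so far='679pr1bzei7yfmqiexbg'
Chunk 4: stream[35..36]='7' size=0x7=7, data at stream[38..45]='sxt9gtt' -> body[20..27], body so far='679pr1bzei7yfmqiexbgsxt9gtt'
Chunk 5: stream[47..48]='0' size=0 (terminator). Final body='679pr1bzei7yfmqiexbgsxt9gtt' (27 bytes)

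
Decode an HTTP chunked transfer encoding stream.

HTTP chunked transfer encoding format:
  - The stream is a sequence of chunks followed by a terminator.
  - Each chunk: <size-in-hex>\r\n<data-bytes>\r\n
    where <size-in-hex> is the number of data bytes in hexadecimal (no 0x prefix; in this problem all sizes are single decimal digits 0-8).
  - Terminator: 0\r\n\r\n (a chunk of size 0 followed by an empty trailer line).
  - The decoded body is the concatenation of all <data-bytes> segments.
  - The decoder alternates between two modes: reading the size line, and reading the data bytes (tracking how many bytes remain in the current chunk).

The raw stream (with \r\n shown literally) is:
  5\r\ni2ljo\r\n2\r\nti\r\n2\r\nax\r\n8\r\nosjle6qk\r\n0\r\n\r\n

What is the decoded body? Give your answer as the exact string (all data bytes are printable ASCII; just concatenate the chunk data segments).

Answer: i2ljotiaxosjle6qk

Derivation:
Chunk 1: stream[0..1]='5' size=0x5=5, data at stream[3..8]='i2ljo' -> body[0..5], body so far='i2ljo'
Chunk 2: stream[10..11]='2' size=0x2=2, data at stream[13..15]='ti' -> body[5..7], body so far='i2ljoti'
Chunk 3: stream[17..18]='2' size=0x2=2, data at stream[20..22]='ax' -> body[7..9], body so far='i2ljotiax'
Chunk 4: stream[24..25]='8' size=0x8=8, data at stream[27..35]='osjle6qk' -> body[9..17], body so far='i2ljotiaxosjle6qk'
Chunk 5: stream[37..38]='0' size=0 (terminator). Final body='i2ljotiaxosjle6qk' (17 bytes)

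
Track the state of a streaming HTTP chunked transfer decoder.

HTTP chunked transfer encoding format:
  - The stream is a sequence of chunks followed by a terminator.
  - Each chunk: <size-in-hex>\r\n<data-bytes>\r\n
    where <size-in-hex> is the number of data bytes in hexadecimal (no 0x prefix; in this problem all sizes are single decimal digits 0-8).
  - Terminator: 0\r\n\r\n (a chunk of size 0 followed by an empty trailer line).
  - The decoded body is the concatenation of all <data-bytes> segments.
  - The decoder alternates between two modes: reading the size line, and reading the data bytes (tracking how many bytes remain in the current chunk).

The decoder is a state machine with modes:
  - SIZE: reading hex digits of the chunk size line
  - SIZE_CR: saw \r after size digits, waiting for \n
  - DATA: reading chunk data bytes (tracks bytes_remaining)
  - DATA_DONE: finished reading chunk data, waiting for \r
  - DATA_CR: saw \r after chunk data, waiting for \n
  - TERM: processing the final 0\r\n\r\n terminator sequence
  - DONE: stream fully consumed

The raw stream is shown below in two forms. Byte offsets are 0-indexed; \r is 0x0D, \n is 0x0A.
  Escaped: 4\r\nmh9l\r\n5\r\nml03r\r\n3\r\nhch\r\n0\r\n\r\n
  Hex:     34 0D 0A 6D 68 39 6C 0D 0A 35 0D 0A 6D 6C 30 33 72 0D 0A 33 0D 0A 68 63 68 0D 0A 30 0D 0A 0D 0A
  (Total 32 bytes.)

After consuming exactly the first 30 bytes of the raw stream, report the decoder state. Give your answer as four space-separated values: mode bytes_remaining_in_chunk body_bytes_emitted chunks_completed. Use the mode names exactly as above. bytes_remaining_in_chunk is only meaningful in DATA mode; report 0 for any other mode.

Byte 0 = '4': mode=SIZE remaining=0 emitted=0 chunks_done=0
Byte 1 = 0x0D: mode=SIZE_CR remaining=0 emitted=0 chunks_done=0
Byte 2 = 0x0A: mode=DATA remaining=4 emitted=0 chunks_done=0
Byte 3 = 'm': mode=DATA remaining=3 emitted=1 chunks_done=0
Byte 4 = 'h': mode=DATA remaining=2 emitted=2 chunks_done=0
Byte 5 = '9': mode=DATA remaining=1 emitted=3 chunks_done=0
Byte 6 = 'l': mode=DATA_DONE remaining=0 emitted=4 chunks_done=0
Byte 7 = 0x0D: mode=DATA_CR remaining=0 emitted=4 chunks_done=0
Byte 8 = 0x0A: mode=SIZE remaining=0 emitted=4 chunks_done=1
Byte 9 = '5': mode=SIZE remaining=0 emitted=4 chunks_done=1
Byte 10 = 0x0D: mode=SIZE_CR remaining=0 emitted=4 chunks_done=1
Byte 11 = 0x0A: mode=DATA remaining=5 emitted=4 chunks_done=1
Byte 12 = 'm': mode=DATA remaining=4 emitted=5 chunks_done=1
Byte 13 = 'l': mode=DATA remaining=3 emitted=6 chunks_done=1
Byte 14 = '0': mode=DATA remaining=2 emitted=7 chunks_done=1
Byte 15 = '3': mode=DATA remaining=1 emitted=8 chunks_done=1
Byte 16 = 'r': mode=DATA_DONE remaining=0 emitted=9 chunks_done=1
Byte 17 = 0x0D: mode=DATA_CR remaining=0 emitted=9 chunks_done=1
Byte 18 = 0x0A: mode=SIZE remaining=0 emitted=9 chunks_done=2
Byte 19 = '3': mode=SIZE remaining=0 emitted=9 chunks_done=2
Byte 20 = 0x0D: mode=SIZE_CR remaining=0 emitted=9 chunks_done=2
Byte 21 = 0x0A: mode=DATA remaining=3 emitted=9 chunks_done=2
Byte 22 = 'h': mode=DATA remaining=2 emitted=10 chunks_done=2
Byte 23 = 'c': mode=DATA remaining=1 emitted=11 chunks_done=2
Byte 24 = 'h': mode=DATA_DONE remaining=0 emitted=12 chunks_done=2
Byte 25 = 0x0D: mode=DATA_CR remaining=0 emitted=12 chunks_done=2
Byte 26 = 0x0A: mode=SIZE remaining=0 emitted=12 chunks_done=3
Byte 27 = '0': mode=SIZE remaining=0 emitted=12 chunks_done=3
Byte 28 = 0x0D: mode=SIZE_CR remaining=0 emitted=12 chunks_done=3
Byte 29 = 0x0A: mode=TERM remaining=0 emitted=12 chunks_done=3

Answer: TERM 0 12 3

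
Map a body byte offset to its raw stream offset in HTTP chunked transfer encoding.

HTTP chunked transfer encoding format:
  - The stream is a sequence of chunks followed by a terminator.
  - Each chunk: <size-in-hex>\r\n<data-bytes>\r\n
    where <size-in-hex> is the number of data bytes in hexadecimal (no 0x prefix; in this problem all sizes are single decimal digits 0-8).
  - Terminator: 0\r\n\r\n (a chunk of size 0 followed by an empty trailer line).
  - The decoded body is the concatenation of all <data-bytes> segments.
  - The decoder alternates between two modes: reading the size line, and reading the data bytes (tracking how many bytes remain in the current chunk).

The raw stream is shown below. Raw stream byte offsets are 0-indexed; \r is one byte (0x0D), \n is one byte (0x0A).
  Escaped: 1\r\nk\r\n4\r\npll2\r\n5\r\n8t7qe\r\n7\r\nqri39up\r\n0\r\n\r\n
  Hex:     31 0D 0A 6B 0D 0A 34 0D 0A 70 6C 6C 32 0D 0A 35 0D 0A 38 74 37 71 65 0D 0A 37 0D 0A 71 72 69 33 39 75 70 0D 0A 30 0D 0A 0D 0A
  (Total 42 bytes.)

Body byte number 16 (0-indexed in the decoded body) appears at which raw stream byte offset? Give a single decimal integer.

Chunk 1: stream[0..1]='1' size=0x1=1, data at stream[3..4]='k' -> body[0..1], body so far='k'
Chunk 2: stream[6..7]='4' size=0x4=4, data at stream[9..13]='pll2' -> body[1..5], body so far='kpll2'
Chunk 3: stream[15..16]='5' size=0x5=5, data at stream[18..23]='8t7qe' -> body[5..10], body so far='kpll28t7qe'
Chunk 4: stream[25..26]='7' size=0x7=7, data at stream[28..35]='qri39up' -> body[10..17], body so far='kpll28t7qeqri39up'
Chunk 5: stream[37..38]='0' size=0 (terminator). Final body='kpll28t7qeqri39up' (17 bytes)
Body byte 16 at stream offset 34

Answer: 34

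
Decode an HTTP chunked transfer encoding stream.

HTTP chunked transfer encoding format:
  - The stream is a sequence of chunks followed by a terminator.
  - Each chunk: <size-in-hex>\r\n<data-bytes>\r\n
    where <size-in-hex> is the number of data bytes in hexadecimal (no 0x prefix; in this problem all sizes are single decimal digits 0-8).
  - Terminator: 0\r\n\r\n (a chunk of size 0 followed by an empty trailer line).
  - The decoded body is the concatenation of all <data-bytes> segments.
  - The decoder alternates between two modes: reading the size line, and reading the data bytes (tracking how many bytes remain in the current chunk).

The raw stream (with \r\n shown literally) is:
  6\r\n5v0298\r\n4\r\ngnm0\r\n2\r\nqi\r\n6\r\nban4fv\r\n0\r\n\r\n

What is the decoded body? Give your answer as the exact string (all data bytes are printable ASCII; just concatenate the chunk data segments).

Answer: 5v0298gnm0qiban4fv

Derivation:
Chunk 1: stream[0..1]='6' size=0x6=6, data at stream[3..9]='5v0298' -> body[0..6], body so far='5v0298'
Chunk 2: stream[11..12]='4' size=0x4=4, data at stream[14..18]='gnm0' -> body[6..10], body so far='5v0298gnm0'
Chunk 3: stream[20..21]='2' size=0x2=2, data at stream[23..25]='qi' -> body[10..12], body so far='5v0298gnm0qi'
Chunk 4: stream[27..28]='6' size=0x6=6, data at stream[30..36]='ban4fv' -> body[12..18], body so far='5v0298gnm0qiban4fv'
Chunk 5: stream[38..39]='0' size=0 (terminator). Final body='5v0298gnm0qiban4fv' (18 bytes)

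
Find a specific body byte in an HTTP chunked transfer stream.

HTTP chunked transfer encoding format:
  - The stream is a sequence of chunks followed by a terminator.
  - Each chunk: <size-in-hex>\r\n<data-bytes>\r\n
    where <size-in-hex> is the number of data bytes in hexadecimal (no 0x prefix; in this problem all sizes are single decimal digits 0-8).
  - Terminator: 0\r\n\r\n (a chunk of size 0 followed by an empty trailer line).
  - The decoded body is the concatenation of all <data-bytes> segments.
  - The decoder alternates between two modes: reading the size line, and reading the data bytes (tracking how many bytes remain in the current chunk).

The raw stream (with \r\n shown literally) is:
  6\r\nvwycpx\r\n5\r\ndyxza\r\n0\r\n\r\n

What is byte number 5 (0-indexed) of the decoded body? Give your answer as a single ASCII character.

Answer: x

Derivation:
Chunk 1: stream[0..1]='6' size=0x6=6, data at stream[3..9]='vwycpx' -> body[0..6], body so far='vwycpx'
Chunk 2: stream[11..12]='5' size=0x5=5, data at stream[14..19]='dyxza' -> body[6..11], body so far='vwycpxdyxza'
Chunk 3: stream[21..22]='0' size=0 (terminator). Final body='vwycpxdyxza' (11 bytes)
Body byte 5 = 'x'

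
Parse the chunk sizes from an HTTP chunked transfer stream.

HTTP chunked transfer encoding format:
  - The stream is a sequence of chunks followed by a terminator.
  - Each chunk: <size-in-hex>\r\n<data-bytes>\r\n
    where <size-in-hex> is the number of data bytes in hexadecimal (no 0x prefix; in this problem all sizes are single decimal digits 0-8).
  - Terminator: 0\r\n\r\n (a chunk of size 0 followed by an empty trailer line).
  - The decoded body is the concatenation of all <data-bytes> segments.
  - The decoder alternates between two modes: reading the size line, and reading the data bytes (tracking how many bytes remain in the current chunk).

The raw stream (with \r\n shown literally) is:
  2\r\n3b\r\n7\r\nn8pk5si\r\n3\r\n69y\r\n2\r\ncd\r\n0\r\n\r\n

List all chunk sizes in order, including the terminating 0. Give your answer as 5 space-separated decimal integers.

Chunk 1: stream[0..1]='2' size=0x2=2, data at stream[3..5]='3b' -> body[0..2], body so far='3b'
Chunk 2: stream[7..8]='7' size=0x7=7, data at stream[10..17]='n8pk5si' -> body[2..9], body so far='3bn8pk5si'
Chunk 3: stream[19..20]='3' size=0x3=3, data at stream[22..25]='69y' -> body[9..12], body so far='3bn8pk5si69y'
Chunk 4: stream[27..28]='2' size=0x2=2, data at stream[30..32]='cd' -> body[12..14], body so far='3bn8pk5si69ycd'
Chunk 5: stream[34..35]='0' size=0 (terminator). Final body='3bn8pk5si69ycd' (14 bytes)

Answer: 2 7 3 2 0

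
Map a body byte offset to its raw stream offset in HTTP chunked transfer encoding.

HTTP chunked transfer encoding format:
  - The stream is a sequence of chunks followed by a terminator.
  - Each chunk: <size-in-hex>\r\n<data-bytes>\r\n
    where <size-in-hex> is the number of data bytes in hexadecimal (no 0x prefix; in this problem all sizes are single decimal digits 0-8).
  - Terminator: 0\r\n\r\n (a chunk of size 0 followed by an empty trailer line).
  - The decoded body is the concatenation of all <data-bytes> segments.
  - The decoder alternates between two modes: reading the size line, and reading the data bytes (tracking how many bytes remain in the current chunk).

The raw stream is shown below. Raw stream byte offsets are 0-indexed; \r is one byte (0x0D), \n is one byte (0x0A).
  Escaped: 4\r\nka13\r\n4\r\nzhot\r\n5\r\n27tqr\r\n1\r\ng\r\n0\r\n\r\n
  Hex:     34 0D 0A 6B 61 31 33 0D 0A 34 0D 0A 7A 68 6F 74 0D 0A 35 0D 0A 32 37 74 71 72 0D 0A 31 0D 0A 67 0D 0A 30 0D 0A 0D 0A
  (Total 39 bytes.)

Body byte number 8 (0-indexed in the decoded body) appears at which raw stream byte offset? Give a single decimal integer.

Chunk 1: stream[0..1]='4' size=0x4=4, data at stream[3..7]='ka13' -> body[0..4], body so far='ka13'
Chunk 2: stream[9..10]='4' size=0x4=4, data at stream[12..16]='zhot' -> body[4..8], body so far='ka13zhot'
Chunk 3: stream[18..19]='5' size=0x5=5, data at stream[21..26]='27tqr' -> body[8..13], body so far='ka13zhot27tqr'
Chunk 4: stream[28..29]='1' size=0x1=1, data at stream[31..32]='g' -> body[13..14], body so far='ka13zhot27tqrg'
Chunk 5: stream[34..35]='0' size=0 (terminator). Final body='ka13zhot27tqrg' (14 bytes)
Body byte 8 at stream offset 21

Answer: 21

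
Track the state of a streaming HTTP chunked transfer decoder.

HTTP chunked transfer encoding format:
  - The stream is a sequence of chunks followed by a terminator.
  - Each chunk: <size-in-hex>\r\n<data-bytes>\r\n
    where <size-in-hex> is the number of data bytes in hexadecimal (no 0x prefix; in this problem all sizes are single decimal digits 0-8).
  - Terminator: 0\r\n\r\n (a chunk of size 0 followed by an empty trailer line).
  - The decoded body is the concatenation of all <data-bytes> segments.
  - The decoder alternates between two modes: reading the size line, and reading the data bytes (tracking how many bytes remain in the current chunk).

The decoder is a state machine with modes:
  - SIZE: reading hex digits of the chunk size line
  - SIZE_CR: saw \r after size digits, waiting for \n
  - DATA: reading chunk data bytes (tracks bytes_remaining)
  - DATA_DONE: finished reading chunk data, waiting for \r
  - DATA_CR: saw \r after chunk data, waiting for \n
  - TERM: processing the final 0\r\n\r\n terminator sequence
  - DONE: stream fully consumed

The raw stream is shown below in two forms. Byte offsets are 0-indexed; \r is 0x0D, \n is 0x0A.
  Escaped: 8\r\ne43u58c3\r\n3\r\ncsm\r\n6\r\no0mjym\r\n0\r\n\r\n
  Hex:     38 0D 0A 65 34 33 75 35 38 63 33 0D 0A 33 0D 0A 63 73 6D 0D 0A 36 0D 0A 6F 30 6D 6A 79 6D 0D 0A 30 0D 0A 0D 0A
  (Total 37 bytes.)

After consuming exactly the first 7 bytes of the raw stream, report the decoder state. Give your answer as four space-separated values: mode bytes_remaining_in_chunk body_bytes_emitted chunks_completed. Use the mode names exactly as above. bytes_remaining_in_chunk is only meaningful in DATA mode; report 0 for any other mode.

Byte 0 = '8': mode=SIZE remaining=0 emitted=0 chunks_done=0
Byte 1 = 0x0D: mode=SIZE_CR remaining=0 emitted=0 chunks_done=0
Byte 2 = 0x0A: mode=DATA remaining=8 emitted=0 chunks_done=0
Byte 3 = 'e': mode=DATA remaining=7 emitted=1 chunks_done=0
Byte 4 = '4': mode=DATA remaining=6 emitted=2 chunks_done=0
Byte 5 = '3': mode=DATA remaining=5 emitted=3 chunks_done=0
Byte 6 = 'u': mode=DATA remaining=4 emitted=4 chunks_done=0

Answer: DATA 4 4 0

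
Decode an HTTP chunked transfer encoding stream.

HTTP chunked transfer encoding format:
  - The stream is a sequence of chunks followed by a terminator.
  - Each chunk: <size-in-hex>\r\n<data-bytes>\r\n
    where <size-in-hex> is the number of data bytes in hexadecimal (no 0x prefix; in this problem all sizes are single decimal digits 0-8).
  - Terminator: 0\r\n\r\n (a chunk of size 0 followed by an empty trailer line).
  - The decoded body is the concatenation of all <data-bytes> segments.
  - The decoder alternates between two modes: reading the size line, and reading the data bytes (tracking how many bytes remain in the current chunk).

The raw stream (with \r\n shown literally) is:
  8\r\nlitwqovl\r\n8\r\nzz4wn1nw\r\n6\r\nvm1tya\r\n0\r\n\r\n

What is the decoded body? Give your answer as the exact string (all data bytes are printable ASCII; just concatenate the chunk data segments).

Chunk 1: stream[0..1]='8' size=0x8=8, data at stream[3..11]='litwqovl' -> body[0..8], body so far='litwqovl'
Chunk 2: stream[13..14]='8' size=0x8=8, data at stream[16..24]='zz4wn1nw' -> body[8..16], body so far='litwqovlzz4wn1nw'
Chunk 3: stream[26..27]='6' size=0x6=6, data at stream[29..35]='vm1tya' -> body[16..22], body so far='litwqovlzz4wn1nwvm1tya'
Chunk 4: stream[37..38]='0' size=0 (terminator). Final body='litwqovlzz4wn1nwvm1tya' (22 bytes)

Answer: litwqovlzz4wn1nwvm1tya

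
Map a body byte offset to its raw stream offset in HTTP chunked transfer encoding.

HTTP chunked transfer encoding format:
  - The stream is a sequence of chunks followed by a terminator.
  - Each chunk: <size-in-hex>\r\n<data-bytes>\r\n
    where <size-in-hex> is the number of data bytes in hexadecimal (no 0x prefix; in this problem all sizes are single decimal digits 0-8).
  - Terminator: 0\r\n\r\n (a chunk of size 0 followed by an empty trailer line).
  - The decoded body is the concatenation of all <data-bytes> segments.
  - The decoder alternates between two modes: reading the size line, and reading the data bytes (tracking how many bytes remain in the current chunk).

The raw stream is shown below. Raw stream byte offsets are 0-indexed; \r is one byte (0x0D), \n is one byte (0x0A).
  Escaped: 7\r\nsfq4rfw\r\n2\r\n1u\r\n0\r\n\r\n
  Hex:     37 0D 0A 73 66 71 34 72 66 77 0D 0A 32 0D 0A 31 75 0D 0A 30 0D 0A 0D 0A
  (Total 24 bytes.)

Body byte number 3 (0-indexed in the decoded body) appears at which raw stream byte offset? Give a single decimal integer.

Chunk 1: stream[0..1]='7' size=0x7=7, data at stream[3..10]='sfq4rfw' -> body[0..7], body so far='sfq4rfw'
Chunk 2: stream[12..13]='2' size=0x2=2, data at stream[15..17]='1u' -> body[7..9], body so far='sfq4rfw1u'
Chunk 3: stream[19..20]='0' size=0 (terminator). Final body='sfq4rfw1u' (9 bytes)
Body byte 3 at stream offset 6

Answer: 6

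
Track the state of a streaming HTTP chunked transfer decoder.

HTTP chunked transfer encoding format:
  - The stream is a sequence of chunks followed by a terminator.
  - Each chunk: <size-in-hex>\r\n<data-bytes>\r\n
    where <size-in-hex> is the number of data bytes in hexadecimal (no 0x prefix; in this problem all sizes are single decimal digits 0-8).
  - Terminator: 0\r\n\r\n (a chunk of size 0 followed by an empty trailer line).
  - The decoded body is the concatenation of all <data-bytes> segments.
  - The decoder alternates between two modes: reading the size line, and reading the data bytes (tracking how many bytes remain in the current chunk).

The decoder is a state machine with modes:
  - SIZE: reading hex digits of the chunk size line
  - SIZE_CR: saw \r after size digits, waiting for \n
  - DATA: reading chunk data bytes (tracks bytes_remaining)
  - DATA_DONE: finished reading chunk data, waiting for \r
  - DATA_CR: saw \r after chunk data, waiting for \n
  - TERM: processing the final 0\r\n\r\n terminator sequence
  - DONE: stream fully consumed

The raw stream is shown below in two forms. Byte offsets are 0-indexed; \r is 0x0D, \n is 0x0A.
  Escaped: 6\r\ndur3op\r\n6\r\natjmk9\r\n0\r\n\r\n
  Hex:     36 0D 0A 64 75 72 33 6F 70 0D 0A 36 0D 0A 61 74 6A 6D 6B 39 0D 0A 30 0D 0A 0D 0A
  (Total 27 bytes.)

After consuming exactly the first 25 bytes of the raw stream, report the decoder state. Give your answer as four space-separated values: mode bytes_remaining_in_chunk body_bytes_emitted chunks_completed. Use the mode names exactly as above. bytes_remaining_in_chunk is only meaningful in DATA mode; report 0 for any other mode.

Byte 0 = '6': mode=SIZE remaining=0 emitted=0 chunks_done=0
Byte 1 = 0x0D: mode=SIZE_CR remaining=0 emitted=0 chunks_done=0
Byte 2 = 0x0A: mode=DATA remaining=6 emitted=0 chunks_done=0
Byte 3 = 'd': mode=DATA remaining=5 emitted=1 chunks_done=0
Byte 4 = 'u': mode=DATA remaining=4 emitted=2 chunks_done=0
Byte 5 = 'r': mode=DATA remaining=3 emitted=3 chunks_done=0
Byte 6 = '3': mode=DATA remaining=2 emitted=4 chunks_done=0
Byte 7 = 'o': mode=DATA remaining=1 emitted=5 chunks_done=0
Byte 8 = 'p': mode=DATA_DONE remaining=0 emitted=6 chunks_done=0
Byte 9 = 0x0D: mode=DATA_CR remaining=0 emitted=6 chunks_done=0
Byte 10 = 0x0A: mode=SIZE remaining=0 emitted=6 chunks_done=1
Byte 11 = '6': mode=SIZE remaining=0 emitted=6 chunks_done=1
Byte 12 = 0x0D: mode=SIZE_CR remaining=0 emitted=6 chunks_done=1
Byte 13 = 0x0A: mode=DATA remaining=6 emitted=6 chunks_done=1
Byte 14 = 'a': mode=DATA remaining=5 emitted=7 chunks_done=1
Byte 15 = 't': mode=DATA remaining=4 emitted=8 chunks_done=1
Byte 16 = 'j': mode=DATA remaining=3 emitted=9 chunks_done=1
Byte 17 = 'm': mode=DATA remaining=2 emitted=10 chunks_done=1
Byte 18 = 'k': mode=DATA remaining=1 emitted=11 chunks_done=1
Byte 19 = '9': mode=DATA_DONE remaining=0 emitted=12 chunks_done=1
Byte 20 = 0x0D: mode=DATA_CR remaining=0 emitted=12 chunks_done=1
Byte 21 = 0x0A: mode=SIZE remaining=0 emitted=12 chunks_done=2
Byte 22 = '0': mode=SIZE remaining=0 emitted=12 chunks_done=2
Byte 23 = 0x0D: mode=SIZE_CR remaining=0 emitted=12 chunks_done=2
Byte 24 = 0x0A: mode=TERM remaining=0 emitted=12 chunks_done=2

Answer: TERM 0 12 2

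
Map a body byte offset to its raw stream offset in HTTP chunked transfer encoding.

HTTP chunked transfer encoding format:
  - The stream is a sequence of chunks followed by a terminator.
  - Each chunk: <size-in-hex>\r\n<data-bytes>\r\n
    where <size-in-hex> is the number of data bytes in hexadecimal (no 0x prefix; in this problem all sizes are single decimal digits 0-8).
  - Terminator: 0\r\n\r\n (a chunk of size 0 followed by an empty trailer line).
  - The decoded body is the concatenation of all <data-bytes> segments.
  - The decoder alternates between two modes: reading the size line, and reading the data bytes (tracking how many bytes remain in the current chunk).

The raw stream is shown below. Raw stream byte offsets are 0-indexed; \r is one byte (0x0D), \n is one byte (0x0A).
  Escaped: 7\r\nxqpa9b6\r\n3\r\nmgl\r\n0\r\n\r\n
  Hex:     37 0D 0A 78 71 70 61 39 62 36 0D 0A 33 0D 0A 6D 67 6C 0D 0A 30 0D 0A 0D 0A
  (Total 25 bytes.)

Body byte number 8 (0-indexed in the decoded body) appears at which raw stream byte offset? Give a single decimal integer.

Answer: 16

Derivation:
Chunk 1: stream[0..1]='7' size=0x7=7, data at stream[3..10]='xqpa9b6' -> body[0..7], body so far='xqpa9b6'
Chunk 2: stream[12..13]='3' size=0x3=3, data at stream[15..18]='mgl' -> body[7..10], body so far='xqpa9b6mgl'
Chunk 3: stream[20..21]='0' size=0 (terminator). Final body='xqpa9b6mgl' (10 bytes)
Body byte 8 at stream offset 16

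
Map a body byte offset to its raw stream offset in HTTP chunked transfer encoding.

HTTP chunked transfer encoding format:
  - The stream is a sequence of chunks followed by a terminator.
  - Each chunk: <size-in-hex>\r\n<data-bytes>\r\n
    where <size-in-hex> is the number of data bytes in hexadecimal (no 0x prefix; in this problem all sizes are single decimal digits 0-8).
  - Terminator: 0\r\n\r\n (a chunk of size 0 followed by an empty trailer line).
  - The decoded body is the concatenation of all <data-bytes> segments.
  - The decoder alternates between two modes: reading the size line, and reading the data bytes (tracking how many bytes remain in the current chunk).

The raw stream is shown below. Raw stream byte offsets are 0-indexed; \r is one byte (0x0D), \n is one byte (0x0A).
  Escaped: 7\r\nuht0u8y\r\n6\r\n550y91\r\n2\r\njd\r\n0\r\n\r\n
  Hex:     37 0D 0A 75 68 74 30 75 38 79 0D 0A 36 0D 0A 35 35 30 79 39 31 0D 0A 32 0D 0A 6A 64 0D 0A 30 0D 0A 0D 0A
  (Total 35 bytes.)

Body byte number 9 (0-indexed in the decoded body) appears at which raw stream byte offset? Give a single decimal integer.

Chunk 1: stream[0..1]='7' size=0x7=7, data at stream[3..10]='uht0u8y' -> body[0..7], body so far='uht0u8y'
Chunk 2: stream[12..13]='6' size=0x6=6, data at stream[15..21]='550y91' -> body[7..13], body so far='uht0u8y550y91'
Chunk 3: stream[23..24]='2' size=0x2=2, data at stream[26..28]='jd' -> body[13..15], body so far='uht0u8y550y91jd'
Chunk 4: stream[30..31]='0' size=0 (terminator). Final body='uht0u8y550y91jd' (15 bytes)
Body byte 9 at stream offset 17

Answer: 17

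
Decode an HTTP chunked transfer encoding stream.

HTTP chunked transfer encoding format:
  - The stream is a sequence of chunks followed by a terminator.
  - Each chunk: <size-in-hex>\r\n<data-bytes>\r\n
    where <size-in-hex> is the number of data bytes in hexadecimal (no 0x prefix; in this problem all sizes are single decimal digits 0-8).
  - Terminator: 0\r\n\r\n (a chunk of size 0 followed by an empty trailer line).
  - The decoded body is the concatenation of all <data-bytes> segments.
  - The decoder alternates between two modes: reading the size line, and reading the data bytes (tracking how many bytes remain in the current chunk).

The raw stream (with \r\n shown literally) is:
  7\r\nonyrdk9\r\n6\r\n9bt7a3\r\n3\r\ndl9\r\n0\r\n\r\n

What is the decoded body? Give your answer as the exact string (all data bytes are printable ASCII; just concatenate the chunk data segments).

Chunk 1: stream[0..1]='7' size=0x7=7, data at stream[3..10]='onyrdk9' -> body[0..7], body so far='onyrdk9'
Chunk 2: stream[12..13]='6' size=0x6=6, data at stream[15..21]='9bt7a3' -> body[7..13], body so far='onyrdk99bt7a3'
Chunk 3: stream[23..24]='3' size=0x3=3, data at stream[26..29]='dl9' -> body[13..16], body so far='onyrdk99bt7a3dl9'
Chunk 4: stream[31..32]='0' size=0 (terminator). Final body='onyrdk99bt7a3dl9' (16 bytes)

Answer: onyrdk99bt7a3dl9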